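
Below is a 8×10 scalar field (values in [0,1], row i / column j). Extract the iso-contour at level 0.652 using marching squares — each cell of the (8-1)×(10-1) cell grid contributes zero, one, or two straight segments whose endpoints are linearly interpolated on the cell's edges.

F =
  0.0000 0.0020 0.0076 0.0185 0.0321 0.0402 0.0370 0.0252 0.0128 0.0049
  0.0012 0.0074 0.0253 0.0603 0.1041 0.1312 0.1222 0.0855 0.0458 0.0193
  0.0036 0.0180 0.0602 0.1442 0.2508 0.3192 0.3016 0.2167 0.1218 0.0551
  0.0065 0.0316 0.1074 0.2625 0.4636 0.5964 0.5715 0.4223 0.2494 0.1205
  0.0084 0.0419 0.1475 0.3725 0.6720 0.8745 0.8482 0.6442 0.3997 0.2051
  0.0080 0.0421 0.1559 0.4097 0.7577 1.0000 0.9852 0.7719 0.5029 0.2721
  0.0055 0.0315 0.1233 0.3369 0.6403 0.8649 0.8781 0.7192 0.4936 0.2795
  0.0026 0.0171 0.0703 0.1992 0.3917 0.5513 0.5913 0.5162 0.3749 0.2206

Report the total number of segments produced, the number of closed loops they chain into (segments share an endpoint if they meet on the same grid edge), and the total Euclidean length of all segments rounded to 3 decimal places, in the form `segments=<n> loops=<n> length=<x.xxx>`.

cell (3,3): code 0100 → (3.904,4.000)–(4.000,3.933)
cell (3,4): code 1100 → (3.200,5.000)–(3.904,4.000)
cell (3,5): code 1100 → (3.291,6.000)–(3.200,5.000)
cell (3,6): code 1000 → (4.000,6.962)–(3.291,6.000)
cell (4,3): code 0110 → (4.000,3.933)–(5.000,3.696)
cell (4,6): code 1101 → (4.061,7.000)–(4.000,6.962)
cell (4,7): code 1000 → (5.000,7.446)–(4.061,7.000)
cell (5,3): code 0010 → (5.000,3.696)–(5.900,4.000)
cell (5,4): code 0111 → (5.900,4.000)–(6.000,4.052)
cell (5,7): code 1001 → (6.000,7.298)–(5.000,7.446)
cell (6,4): code 0010 → (6.000,4.052)–(6.679,5.000)
cell (6,5): code 0011 → (6.679,5.000)–(6.788,6.000)
cell (6,6): code 0011 → (6.788,6.000)–(6.331,7.000)
cell (6,7): code 0001 → (6.331,7.000)–(6.000,7.298)
total: 14 segments, chained into 1 closed loop(s), length Σ = 11.468419

segments=14 loops=1 length=11.468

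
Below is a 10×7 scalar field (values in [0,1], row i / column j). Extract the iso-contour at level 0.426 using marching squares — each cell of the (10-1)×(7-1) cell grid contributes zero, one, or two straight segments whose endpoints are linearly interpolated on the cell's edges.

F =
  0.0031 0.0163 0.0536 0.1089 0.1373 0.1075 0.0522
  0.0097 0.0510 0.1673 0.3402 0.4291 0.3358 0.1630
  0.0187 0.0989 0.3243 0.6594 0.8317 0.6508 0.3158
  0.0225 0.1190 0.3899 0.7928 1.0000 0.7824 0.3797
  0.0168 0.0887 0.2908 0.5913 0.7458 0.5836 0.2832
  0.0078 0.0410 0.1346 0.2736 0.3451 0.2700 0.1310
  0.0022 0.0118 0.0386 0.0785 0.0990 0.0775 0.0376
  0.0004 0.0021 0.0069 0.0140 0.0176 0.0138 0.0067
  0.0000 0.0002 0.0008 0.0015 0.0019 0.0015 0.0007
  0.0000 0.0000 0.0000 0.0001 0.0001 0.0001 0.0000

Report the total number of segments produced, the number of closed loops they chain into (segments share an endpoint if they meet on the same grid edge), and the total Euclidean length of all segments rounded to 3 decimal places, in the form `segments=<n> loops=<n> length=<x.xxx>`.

cell (0,3): code 0100 → (0.989,4.000)–(1.000,3.965)
cell (0,4): code 1000 → (1.000,4.033)–(0.989,4.000)
cell (1,2): code 0100 → (1.269,3.000)–(2.000,2.303)
cell (1,3): code 1110 → (1.000,3.965)–(1.269,3.000)
cell (1,4): code 1101 → (1.286,5.000)–(1.000,4.033)
cell (1,5): code 1000 → (2.000,5.671)–(1.286,5.000)
cell (2,2): code 0110 → (2.000,2.303)–(3.000,2.090)
cell (2,5): code 1001 → (3.000,5.885)–(2.000,5.671)
cell (3,2): code 0110 → (3.000,2.090)–(4.000,2.450)
cell (3,5): code 1001 → (4.000,5.525)–(3.000,5.885)
cell (4,2): code 0010 → (4.000,2.450)–(4.520,3.000)
cell (4,3): code 0011 → (4.520,3.000)–(4.798,4.000)
cell (4,4): code 0011 → (4.798,4.000)–(4.503,5.000)
cell (4,5): code 0001 → (4.503,5.000)–(4.000,5.525)
total: 14 segments, chained into 1 closed loop(s), length Σ = 11.806368

segments=14 loops=1 length=11.806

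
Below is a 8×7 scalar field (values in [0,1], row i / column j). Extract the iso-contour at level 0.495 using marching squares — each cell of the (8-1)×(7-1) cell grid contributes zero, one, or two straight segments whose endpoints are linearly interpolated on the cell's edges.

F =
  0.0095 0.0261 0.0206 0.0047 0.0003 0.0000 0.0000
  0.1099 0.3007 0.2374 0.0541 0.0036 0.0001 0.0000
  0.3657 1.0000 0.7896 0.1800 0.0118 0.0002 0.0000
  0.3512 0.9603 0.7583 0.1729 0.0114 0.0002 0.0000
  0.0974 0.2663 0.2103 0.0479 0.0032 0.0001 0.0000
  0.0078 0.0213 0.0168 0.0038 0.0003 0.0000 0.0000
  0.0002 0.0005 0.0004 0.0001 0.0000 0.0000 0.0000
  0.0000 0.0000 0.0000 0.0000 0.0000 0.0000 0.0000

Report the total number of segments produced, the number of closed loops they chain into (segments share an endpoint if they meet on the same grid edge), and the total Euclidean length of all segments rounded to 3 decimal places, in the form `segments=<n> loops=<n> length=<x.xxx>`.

cell (1,0): code 0100 → (1.278,1.000)–(2.000,0.204)
cell (1,1): code 1100 → (1.466,2.000)–(1.278,1.000)
cell (1,2): code 1000 → (2.000,2.483)–(1.466,2.000)
cell (2,0): code 0110 → (2.000,0.204)–(3.000,0.236)
cell (2,2): code 1001 → (3.000,2.450)–(2.000,2.483)
cell (3,0): code 0010 → (3.000,0.236)–(3.670,1.000)
cell (3,1): code 0011 → (3.670,1.000)–(3.480,2.000)
cell (3,2): code 0001 → (3.480,2.000)–(3.000,2.450)
total: 8 segments, chained into 1 closed loop(s), length Σ = 7.505878

segments=8 loops=1 length=7.506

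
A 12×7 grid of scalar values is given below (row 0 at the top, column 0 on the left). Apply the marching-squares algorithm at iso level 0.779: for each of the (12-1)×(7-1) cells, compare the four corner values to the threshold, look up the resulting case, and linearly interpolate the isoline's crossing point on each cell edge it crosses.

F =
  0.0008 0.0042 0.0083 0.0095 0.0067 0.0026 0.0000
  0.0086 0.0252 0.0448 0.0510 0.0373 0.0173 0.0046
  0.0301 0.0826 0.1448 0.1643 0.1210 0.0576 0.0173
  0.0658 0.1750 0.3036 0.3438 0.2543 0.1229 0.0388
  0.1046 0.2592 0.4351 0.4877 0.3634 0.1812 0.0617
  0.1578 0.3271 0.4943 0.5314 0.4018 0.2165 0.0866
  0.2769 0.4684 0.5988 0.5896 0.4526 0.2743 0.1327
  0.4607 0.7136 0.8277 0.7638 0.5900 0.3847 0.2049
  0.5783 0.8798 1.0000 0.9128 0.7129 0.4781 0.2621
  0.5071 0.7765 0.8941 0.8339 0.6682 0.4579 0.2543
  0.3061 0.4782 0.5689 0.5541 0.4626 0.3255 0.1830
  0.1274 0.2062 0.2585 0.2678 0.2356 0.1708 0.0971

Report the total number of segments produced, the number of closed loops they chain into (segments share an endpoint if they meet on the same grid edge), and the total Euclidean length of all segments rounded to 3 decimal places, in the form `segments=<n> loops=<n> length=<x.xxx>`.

segments=12 loops=1 length=8.592

cell (6,1): code 0100 → (6.787,2.000)–(7.000,1.573)
cell (6,2): code 1000 → (7.000,2.762)–(6.787,2.000)
cell (7,0): code 0100 → (7.394,1.000)–(8.000,0.666)
cell (7,1): code 1110 → (7.000,1.573)–(7.394,1.000)
cell (7,2): code 1101 → (7.102,3.000)–(7.000,2.762)
cell (7,3): code 1000 → (8.000,3.669)–(7.102,3.000)
cell (8,0): code 0010 → (8.000,0.666)–(8.976,1.000)
cell (8,1): code 0111 → (8.976,1.000)–(9.000,1.021)
cell (8,3): code 1001 → (9.000,3.331)–(8.000,3.669)
cell (9,1): code 0010 → (9.000,1.021)–(9.354,2.000)
cell (9,2): code 0011 → (9.354,2.000)–(9.196,3.000)
cell (9,3): code 0001 → (9.196,3.000)–(9.000,3.331)
total: 12 segments, chained into 1 closed loop(s), length Σ = 8.592265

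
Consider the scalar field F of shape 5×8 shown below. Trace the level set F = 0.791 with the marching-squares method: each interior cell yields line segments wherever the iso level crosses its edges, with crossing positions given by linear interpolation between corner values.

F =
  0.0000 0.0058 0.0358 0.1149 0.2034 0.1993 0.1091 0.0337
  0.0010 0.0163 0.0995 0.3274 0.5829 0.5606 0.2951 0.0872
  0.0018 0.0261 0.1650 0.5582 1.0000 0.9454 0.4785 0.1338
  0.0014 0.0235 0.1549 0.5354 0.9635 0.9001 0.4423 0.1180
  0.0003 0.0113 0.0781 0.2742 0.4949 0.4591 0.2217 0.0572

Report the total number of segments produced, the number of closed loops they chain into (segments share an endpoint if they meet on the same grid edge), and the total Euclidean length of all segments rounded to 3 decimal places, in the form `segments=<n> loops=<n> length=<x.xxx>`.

cell (1,3): code 0100 → (1.499,4.000)–(2.000,3.527)
cell (1,4): code 1100 → (1.599,5.000)–(1.499,4.000)
cell (1,5): code 1000 → (2.000,5.331)–(1.599,5.000)
cell (2,3): code 0110 → (2.000,3.527)–(3.000,3.597)
cell (2,5): code 1001 → (3.000,5.238)–(2.000,5.331)
cell (3,3): code 0010 → (3.000,3.597)–(3.368,4.000)
cell (3,4): code 0011 → (3.368,4.000)–(3.247,5.000)
cell (3,5): code 0001 → (3.247,5.000)–(3.000,5.238)
total: 8 segments, chained into 1 closed loop(s), length Σ = 6.117296

segments=8 loops=1 length=6.117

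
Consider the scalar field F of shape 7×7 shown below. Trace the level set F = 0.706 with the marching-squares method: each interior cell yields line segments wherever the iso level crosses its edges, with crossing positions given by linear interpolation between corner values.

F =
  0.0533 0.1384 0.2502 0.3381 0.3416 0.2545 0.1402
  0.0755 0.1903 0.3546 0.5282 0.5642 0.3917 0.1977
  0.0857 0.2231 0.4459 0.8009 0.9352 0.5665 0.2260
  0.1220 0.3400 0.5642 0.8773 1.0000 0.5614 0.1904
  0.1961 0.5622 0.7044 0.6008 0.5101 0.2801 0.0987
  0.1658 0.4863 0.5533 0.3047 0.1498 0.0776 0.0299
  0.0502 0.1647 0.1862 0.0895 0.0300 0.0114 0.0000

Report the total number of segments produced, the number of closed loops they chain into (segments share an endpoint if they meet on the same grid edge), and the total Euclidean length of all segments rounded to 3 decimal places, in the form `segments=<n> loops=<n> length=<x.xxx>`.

cell (1,2): code 0100 → (1.652,3.000)–(2.000,2.733)
cell (1,3): code 1100 → (1.382,4.000)–(1.652,3.000)
cell (1,4): code 1000 → (2.000,4.622)–(1.382,4.000)
cell (2,2): code 0110 → (2.000,2.733)–(3.000,2.453)
cell (2,4): code 1001 → (3.000,4.670)–(2.000,4.622)
cell (3,2): code 0010 → (3.000,2.453)–(3.620,3.000)
cell (3,3): code 0011 → (3.620,3.000)–(3.600,4.000)
cell (3,4): code 0001 → (3.600,4.000)–(3.000,4.670)
total: 8 segments, chained into 1 closed loop(s), length Σ = 7.117000

segments=8 loops=1 length=7.117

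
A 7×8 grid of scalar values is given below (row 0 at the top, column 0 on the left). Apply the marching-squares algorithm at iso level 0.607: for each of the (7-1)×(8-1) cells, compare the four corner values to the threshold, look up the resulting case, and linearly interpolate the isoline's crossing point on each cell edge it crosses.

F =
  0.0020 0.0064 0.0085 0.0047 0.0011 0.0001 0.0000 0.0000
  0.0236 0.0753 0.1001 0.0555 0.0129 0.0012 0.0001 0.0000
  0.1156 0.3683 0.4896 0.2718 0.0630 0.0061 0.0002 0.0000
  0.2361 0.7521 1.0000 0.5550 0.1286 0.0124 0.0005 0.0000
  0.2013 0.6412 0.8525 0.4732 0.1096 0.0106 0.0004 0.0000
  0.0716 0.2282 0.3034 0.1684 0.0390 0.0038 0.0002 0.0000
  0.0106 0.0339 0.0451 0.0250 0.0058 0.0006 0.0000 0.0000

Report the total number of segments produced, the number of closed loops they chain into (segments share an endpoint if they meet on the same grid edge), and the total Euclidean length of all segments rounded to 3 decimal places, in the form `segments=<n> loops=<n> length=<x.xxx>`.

cell (2,0): code 0100 → (2.622,1.000)–(3.000,0.719)
cell (2,1): code 1100 → (2.230,2.000)–(2.622,1.000)
cell (2,2): code 1000 → (3.000,2.883)–(2.230,2.000)
cell (3,0): code 0110 → (3.000,0.719)–(4.000,0.922)
cell (3,2): code 1001 → (4.000,2.647)–(3.000,2.883)
cell (4,0): code 0010 → (4.000,0.922)–(4.083,1.000)
cell (4,1): code 0011 → (4.083,1.000)–(4.447,2.000)
cell (4,2): code 0001 → (4.447,2.000)–(4.000,2.647)
total: 8 segments, chained into 1 closed loop(s), length Σ = 6.729366

segments=8 loops=1 length=6.729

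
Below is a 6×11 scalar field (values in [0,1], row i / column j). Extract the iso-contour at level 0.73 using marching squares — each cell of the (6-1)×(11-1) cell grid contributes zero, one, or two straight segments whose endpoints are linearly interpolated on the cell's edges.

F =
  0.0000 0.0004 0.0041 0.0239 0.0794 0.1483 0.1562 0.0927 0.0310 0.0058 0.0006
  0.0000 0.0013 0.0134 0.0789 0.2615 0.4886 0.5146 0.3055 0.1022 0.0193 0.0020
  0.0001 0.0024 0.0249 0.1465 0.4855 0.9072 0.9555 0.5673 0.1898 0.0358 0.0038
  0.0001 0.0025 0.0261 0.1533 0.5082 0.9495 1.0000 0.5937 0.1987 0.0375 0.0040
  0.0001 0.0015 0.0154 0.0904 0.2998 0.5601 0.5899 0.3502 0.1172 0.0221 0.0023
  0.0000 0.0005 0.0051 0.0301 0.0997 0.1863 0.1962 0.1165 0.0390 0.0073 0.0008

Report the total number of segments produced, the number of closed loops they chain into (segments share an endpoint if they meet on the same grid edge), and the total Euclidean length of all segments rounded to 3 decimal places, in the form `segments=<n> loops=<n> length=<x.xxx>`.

segments=8 loops=1 length=7.072

cell (1,4): code 0100 → (1.577,5.000)–(2.000,4.580)
cell (1,5): code 1100 → (1.489,6.000)–(1.577,5.000)
cell (1,6): code 1000 → (2.000,6.581)–(1.489,6.000)
cell (2,4): code 0110 → (2.000,4.580)–(3.000,4.503)
cell (2,6): code 1001 → (3.000,6.665)–(2.000,6.581)
cell (3,4): code 0010 → (3.000,4.503)–(3.564,5.000)
cell (3,5): code 0011 → (3.564,5.000)–(3.658,6.000)
cell (3,6): code 0001 → (3.658,6.000)–(3.000,6.665)
total: 8 segments, chained into 1 closed loop(s), length Σ = 7.072449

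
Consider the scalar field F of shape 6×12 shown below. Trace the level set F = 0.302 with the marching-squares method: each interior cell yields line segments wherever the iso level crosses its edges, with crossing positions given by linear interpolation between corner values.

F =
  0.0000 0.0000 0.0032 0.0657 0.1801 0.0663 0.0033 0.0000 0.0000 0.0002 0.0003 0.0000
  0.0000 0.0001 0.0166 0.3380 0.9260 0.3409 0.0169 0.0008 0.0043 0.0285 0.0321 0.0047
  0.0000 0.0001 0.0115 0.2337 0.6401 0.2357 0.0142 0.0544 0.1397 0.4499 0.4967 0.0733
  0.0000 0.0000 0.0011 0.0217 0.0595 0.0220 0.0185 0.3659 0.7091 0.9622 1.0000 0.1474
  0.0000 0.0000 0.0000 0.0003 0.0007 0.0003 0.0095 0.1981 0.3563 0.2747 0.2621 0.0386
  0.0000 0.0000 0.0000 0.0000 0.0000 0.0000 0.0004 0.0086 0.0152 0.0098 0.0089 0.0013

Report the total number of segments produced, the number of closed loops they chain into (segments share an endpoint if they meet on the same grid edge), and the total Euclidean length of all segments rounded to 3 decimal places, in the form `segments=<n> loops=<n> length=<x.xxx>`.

segments=24 loops=2 length=17.162

cell (0,2): code 0100 → (0.868,3.000)–(1.000,2.888)
cell (0,3): code 1100 → (0.163,4.000)–(0.868,3.000)
cell (0,4): code 1100 → (0.858,5.000)–(0.163,4.000)
cell (0,5): code 1000 → (1.000,5.120)–(0.858,5.000)
cell (1,2): code 0010 → (1.000,2.888)–(1.345,3.000)
cell (1,3): code 0111 → (1.345,3.000)–(2.000,3.168)
cell (1,4): code 1011 → (2.000,4.836)–(1.370,5.000)
cell (1,5): code 0001 → (1.370,5.000)–(1.000,5.120)
cell (1,8): code 0100 → (1.649,9.000)–(2.000,8.523)
cell (1,9): code 1100 → (1.581,10.000)–(1.649,9.000)
cell (1,10): code 1000 → (2.000,10.460)–(1.581,10.000)
cell (2,3): code 0010 → (2.000,3.168)–(2.582,4.000)
cell (2,4): code 0001 → (2.582,4.000)–(2.000,4.836)
cell (2,6): code 0100 → (2.795,7.000)–(3.000,6.816)
cell (2,7): code 1100 → (2.285,8.000)–(2.795,7.000)
cell (2,8): code 1110 → (2.000,8.523)–(2.285,8.000)
cell (2,10): code 1001 → (3.000,10.819)–(2.000,10.460)
cell (3,6): code 0010 → (3.000,6.816)–(3.381,7.000)
cell (3,7): code 0111 → (3.381,7.000)–(4.000,7.657)
cell (3,8): code 1011 → (4.000,8.665)–(3.960,9.000)
cell (3,9): code 0011 → (3.960,9.000)–(3.946,10.000)
cell (3,10): code 0001 → (3.946,10.000)–(3.000,10.819)
cell (4,7): code 0010 → (4.000,7.657)–(4.159,8.000)
cell (4,8): code 0001 → (4.159,8.000)–(4.000,8.665)
total: 24 segments, chained into 2 closed loop(s), length Σ = 17.162026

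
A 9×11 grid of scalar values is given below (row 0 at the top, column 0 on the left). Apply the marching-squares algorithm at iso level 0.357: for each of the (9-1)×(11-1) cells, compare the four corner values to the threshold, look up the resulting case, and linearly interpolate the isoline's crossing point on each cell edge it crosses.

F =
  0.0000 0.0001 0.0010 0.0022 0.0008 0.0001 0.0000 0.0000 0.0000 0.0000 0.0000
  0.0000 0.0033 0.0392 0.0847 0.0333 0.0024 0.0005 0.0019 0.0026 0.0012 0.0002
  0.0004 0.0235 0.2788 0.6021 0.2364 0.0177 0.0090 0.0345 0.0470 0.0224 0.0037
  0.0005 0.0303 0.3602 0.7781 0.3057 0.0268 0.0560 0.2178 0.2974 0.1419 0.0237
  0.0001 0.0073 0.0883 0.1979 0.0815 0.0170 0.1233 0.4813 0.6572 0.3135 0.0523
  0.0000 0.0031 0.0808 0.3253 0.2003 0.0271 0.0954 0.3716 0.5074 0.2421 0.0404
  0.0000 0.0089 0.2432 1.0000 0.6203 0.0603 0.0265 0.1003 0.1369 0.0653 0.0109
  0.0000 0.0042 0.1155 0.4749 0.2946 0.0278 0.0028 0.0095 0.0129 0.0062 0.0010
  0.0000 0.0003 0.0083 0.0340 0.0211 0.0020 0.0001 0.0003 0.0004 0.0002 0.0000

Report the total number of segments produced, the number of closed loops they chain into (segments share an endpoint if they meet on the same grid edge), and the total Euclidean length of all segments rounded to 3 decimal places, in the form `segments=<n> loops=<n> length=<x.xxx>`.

segments=24 loops=3 length=19.643

cell (1,2): code 0100 → (1.526,3.000)–(2.000,2.242)
cell (1,3): code 1000 → (2.000,3.670)–(1.526,3.000)
cell (2,1): code 0100 → (2.961,2.000)–(3.000,1.990)
cell (2,2): code 1110 → (2.000,2.242)–(2.961,2.000)
cell (2,3): code 1001 → (3.000,3.891)–(2.000,3.670)
cell (3,1): code 0010 → (3.000,1.990)–(3.012,2.000)
cell (3,2): code 0011 → (3.012,2.000)–(3.726,3.000)
cell (3,3): code 0001 → (3.726,3.000)–(3.000,3.891)
cell (3,6): code 0100 → (3.528,7.000)–(4.000,6.653)
cell (3,7): code 1100 → (3.166,8.000)–(3.528,7.000)
cell (3,8): code 1000 → (4.000,8.873)–(3.166,8.000)
cell (4,6): code 0110 → (4.000,6.653)–(5.000,6.947)
cell (4,8): code 1001 → (5.000,8.567)–(4.000,8.873)
cell (5,2): code 0100 → (5.047,3.000)–(6.000,2.150)
cell (5,3): code 1100 → (5.373,4.000)–(5.047,3.000)
cell (5,4): code 1000 → (6.000,4.470)–(5.373,4.000)
cell (5,6): code 0010 → (5.000,6.947)–(5.054,7.000)
cell (5,7): code 0011 → (5.054,7.000)–(5.406,8.000)
cell (5,8): code 0001 → (5.406,8.000)–(5.000,8.567)
cell (6,2): code 0110 → (6.000,2.150)–(7.000,2.672)
cell (6,3): code 1011 → (7.000,3.654)–(6.808,4.000)
cell (6,4): code 0001 → (6.808,4.000)–(6.000,4.470)
cell (7,2): code 0010 → (7.000,2.672)–(7.267,3.000)
cell (7,3): code 0001 → (7.267,3.000)–(7.000,3.654)
total: 24 segments, chained into 3 closed loop(s), length Σ = 19.642648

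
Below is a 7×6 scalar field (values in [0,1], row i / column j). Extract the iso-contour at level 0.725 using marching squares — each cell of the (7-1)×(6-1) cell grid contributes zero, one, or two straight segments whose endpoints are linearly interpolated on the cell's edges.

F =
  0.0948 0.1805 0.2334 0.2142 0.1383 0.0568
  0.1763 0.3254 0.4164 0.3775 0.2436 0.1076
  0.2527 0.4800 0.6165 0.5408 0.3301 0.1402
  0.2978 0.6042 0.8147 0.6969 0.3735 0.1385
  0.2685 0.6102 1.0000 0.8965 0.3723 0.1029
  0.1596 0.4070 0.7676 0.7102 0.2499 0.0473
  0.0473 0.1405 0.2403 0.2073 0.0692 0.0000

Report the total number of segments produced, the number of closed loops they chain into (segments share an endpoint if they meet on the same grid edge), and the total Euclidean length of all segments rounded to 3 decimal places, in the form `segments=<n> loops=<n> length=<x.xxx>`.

cell (2,1): code 0100 → (2.547,2.000)–(3.000,1.574)
cell (2,2): code 1000 → (3.000,2.761)–(2.547,2.000)
cell (3,1): code 0110 → (3.000,1.574)–(4.000,1.295)
cell (3,2): code 1101 → (3.141,3.000)–(3.000,2.761)
cell (3,3): code 1000 → (4.000,3.327)–(3.141,3.000)
cell (4,1): code 0110 → (4.000,1.295)–(5.000,1.882)
cell (4,2): code 1011 → (5.000,2.742)–(4.921,3.000)
cell (4,3): code 0001 → (4.921,3.000)–(4.000,3.327)
cell (5,1): code 0010 → (5.000,1.882)–(5.081,2.000)
cell (5,2): code 0001 → (5.081,2.000)–(5.000,2.742)
total: 10 segments, chained into 1 closed loop(s), length Σ = 7.038256

segments=10 loops=1 length=7.038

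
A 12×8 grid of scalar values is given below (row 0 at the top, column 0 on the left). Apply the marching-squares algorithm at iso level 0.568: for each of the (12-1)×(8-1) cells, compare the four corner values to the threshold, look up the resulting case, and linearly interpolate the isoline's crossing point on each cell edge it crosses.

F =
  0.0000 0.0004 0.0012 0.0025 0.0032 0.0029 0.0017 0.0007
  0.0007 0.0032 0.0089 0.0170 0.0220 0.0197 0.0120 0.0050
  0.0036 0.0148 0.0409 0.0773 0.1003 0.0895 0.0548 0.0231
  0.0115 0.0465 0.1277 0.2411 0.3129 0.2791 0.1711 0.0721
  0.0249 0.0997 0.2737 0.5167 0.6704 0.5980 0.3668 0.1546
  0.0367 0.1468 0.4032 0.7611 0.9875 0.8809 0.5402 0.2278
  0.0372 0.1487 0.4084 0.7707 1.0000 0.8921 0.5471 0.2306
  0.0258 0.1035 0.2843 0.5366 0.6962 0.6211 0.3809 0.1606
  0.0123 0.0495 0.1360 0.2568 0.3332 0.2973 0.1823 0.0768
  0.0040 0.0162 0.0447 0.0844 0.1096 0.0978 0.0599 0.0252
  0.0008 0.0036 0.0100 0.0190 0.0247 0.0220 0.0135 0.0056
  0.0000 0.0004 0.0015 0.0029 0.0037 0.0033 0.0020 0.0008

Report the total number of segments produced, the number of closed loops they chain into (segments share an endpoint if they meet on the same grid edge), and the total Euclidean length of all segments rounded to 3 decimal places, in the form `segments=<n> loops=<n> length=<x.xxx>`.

cell (3,3): code 0100 → (3.714,4.000)–(4.000,3.334)
cell (3,4): code 1100 → (3.906,5.000)–(3.714,4.000)
cell (3,5): code 1000 → (4.000,5.130)–(3.906,5.000)
cell (4,2): code 0100 → (4.210,3.000)–(5.000,2.460)
cell (4,3): code 1110 → (4.000,3.334)–(4.210,3.000)
cell (4,5): code 1001 → (5.000,5.918)–(4.000,5.130)
cell (5,2): code 0110 → (5.000,2.460)–(6.000,2.441)
cell (5,5): code 1001 → (6.000,5.939)–(5.000,5.918)
cell (6,2): code 0010 → (6.000,2.441)–(6.866,3.000)
cell (6,3): code 0111 → (6.866,3.000)–(7.000,3.197)
cell (6,5): code 1001 → (7.000,5.221)–(6.000,5.939)
cell (7,3): code 0010 → (7.000,3.197)–(7.353,4.000)
cell (7,4): code 0011 → (7.353,4.000)–(7.164,5.000)
cell (7,5): code 0001 → (7.164,5.000)–(7.000,5.221)
total: 14 segments, chained into 1 closed loop(s), length Σ = 11.199549

segments=14 loops=1 length=11.200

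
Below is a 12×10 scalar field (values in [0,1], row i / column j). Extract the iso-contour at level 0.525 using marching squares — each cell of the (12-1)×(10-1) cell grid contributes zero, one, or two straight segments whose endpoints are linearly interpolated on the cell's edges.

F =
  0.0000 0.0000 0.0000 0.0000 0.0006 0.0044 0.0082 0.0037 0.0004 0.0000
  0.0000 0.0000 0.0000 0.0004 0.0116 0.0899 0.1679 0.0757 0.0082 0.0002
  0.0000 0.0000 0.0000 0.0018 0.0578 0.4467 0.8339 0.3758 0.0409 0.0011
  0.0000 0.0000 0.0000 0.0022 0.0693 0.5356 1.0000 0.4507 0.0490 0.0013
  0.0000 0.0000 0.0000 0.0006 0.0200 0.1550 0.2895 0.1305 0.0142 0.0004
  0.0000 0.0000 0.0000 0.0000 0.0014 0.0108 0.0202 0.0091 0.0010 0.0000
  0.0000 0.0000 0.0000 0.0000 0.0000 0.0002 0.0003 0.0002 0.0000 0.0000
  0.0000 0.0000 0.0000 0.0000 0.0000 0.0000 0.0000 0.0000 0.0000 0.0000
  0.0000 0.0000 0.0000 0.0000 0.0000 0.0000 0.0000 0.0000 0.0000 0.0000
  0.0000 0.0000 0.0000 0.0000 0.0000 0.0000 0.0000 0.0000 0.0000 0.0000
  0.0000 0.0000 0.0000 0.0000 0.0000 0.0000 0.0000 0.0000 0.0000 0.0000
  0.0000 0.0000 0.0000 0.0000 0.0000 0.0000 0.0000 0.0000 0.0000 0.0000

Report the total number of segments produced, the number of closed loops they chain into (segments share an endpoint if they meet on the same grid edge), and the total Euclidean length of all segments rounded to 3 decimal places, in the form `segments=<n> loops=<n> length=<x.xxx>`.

cell (1,5): code 0100 → (1.536,6.000)–(2.000,5.202)
cell (1,6): code 1000 → (2.000,6.674)–(1.536,6.000)
cell (2,4): code 0100 → (2.881,5.000)–(3.000,4.977)
cell (2,5): code 1110 → (2.000,5.202)–(2.881,5.000)
cell (2,6): code 1001 → (3.000,6.865)–(2.000,6.674)
cell (3,4): code 0010 → (3.000,4.977)–(3.028,5.000)
cell (3,5): code 0011 → (3.028,5.000)–(3.669,6.000)
cell (3,6): code 0001 → (3.669,6.000)–(3.000,6.865)
total: 8 segments, chained into 1 closed loop(s), length Σ = 6.100885

segments=8 loops=1 length=6.101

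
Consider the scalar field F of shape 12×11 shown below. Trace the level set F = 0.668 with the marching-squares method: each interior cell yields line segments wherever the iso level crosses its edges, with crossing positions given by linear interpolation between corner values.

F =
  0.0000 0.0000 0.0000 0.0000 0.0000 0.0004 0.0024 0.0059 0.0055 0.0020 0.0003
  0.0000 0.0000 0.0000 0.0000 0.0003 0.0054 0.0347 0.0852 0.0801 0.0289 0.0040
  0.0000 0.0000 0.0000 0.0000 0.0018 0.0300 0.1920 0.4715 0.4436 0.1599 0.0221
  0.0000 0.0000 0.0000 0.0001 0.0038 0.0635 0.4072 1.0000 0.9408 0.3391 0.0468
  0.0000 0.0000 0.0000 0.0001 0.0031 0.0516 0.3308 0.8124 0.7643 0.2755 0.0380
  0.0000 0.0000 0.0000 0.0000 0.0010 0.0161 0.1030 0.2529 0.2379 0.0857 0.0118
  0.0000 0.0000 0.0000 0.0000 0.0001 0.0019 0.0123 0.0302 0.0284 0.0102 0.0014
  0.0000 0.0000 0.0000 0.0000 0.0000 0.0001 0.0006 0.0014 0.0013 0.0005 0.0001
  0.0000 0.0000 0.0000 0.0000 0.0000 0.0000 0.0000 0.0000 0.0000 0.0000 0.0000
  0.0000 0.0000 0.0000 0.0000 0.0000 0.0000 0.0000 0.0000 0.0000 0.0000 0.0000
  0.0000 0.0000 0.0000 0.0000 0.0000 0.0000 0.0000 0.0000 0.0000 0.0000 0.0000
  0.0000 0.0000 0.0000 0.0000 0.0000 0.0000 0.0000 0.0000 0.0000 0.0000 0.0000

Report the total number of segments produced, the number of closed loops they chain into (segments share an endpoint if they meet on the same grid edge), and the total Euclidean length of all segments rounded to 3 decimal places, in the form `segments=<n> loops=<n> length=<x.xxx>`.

segments=8 loops=1 length=6.289

cell (2,6): code 0100 → (2.372,7.000)–(3.000,6.440)
cell (2,7): code 1100 → (2.451,8.000)–(2.372,7.000)
cell (2,8): code 1000 → (3.000,8.453)–(2.451,8.000)
cell (3,6): code 0110 → (3.000,6.440)–(4.000,6.700)
cell (3,8): code 1001 → (4.000,8.197)–(3.000,8.453)
cell (4,6): code 0010 → (4.000,6.700)–(4.258,7.000)
cell (4,7): code 0011 → (4.258,7.000)–(4.183,8.000)
cell (4,8): code 0001 → (4.183,8.000)–(4.000,8.197)
total: 8 segments, chained into 1 closed loop(s), length Σ = 6.289438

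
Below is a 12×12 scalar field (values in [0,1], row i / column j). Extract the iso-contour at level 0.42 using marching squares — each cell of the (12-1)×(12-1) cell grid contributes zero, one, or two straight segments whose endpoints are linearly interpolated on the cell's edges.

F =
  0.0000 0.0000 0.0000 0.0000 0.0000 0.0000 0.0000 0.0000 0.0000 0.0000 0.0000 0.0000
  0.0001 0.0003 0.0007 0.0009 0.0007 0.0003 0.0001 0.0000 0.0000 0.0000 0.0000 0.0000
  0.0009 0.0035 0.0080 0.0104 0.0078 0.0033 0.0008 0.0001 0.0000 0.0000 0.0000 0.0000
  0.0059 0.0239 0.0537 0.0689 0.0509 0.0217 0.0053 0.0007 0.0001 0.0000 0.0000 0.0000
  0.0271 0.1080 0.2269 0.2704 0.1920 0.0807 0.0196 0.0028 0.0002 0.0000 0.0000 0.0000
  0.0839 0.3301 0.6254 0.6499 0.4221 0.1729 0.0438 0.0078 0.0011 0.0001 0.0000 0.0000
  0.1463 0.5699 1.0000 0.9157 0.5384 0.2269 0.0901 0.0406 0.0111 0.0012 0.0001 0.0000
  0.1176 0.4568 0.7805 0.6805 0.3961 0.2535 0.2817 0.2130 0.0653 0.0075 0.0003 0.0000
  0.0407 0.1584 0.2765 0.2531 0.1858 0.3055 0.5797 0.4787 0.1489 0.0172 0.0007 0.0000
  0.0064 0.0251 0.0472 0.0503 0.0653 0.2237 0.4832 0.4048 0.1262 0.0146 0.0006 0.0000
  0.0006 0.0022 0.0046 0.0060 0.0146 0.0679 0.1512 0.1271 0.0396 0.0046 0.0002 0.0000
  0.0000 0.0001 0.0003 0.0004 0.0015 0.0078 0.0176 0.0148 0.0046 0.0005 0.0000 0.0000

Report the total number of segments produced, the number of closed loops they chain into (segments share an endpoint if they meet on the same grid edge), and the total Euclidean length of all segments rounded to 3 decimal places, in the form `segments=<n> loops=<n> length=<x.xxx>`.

cell (4,1): code 0100 → (4.485,2.000)–(5.000,1.304)
cell (4,2): code 1100 → (4.394,3.000)–(4.485,2.000)
cell (4,3): code 1100 → (4.991,4.000)–(4.394,3.000)
cell (4,4): code 1000 → (5.000,4.008)–(4.991,4.000)
cell (5,0): code 0100 → (5.375,1.000)–(6.000,0.646)
cell (5,1): code 1110 → (5.000,1.304)–(5.375,1.000)
cell (5,4): code 1001 → (6.000,4.380)–(5.000,4.008)
cell (6,0): code 0110 → (6.000,0.646)–(7.000,0.892)
cell (6,3): code 1011 → (7.000,3.916)–(6.832,4.000)
cell (6,4): code 0001 → (6.832,4.000)–(6.000,4.380)
cell (7,0): code 0010 → (7.000,0.892)–(7.123,1.000)
cell (7,1): code 0011 → (7.123,1.000)–(7.715,2.000)
cell (7,2): code 0011 → (7.715,2.000)–(7.609,3.000)
cell (7,3): code 0001 → (7.609,3.000)–(7.000,3.916)
cell (7,5): code 0100 → (7.464,6.000)–(8.000,5.418)
cell (7,6): code 1100 → (7.779,7.000)–(7.464,6.000)
cell (7,7): code 1000 → (8.000,7.178)–(7.779,7.000)
cell (8,5): code 0110 → (8.000,5.418)–(9.000,5.756)
cell (8,6): code 1011 → (9.000,6.806)–(8.794,7.000)
cell (8,7): code 0001 → (8.794,7.000)–(8.000,7.178)
cell (9,5): code 0010 → (9.000,5.756)–(9.190,6.000)
cell (9,6): code 0001 → (9.190,6.000)–(9.000,6.806)
total: 22 segments, chained into 2 closed loop(s), length Σ = 16.292671

segments=22 loops=2 length=16.293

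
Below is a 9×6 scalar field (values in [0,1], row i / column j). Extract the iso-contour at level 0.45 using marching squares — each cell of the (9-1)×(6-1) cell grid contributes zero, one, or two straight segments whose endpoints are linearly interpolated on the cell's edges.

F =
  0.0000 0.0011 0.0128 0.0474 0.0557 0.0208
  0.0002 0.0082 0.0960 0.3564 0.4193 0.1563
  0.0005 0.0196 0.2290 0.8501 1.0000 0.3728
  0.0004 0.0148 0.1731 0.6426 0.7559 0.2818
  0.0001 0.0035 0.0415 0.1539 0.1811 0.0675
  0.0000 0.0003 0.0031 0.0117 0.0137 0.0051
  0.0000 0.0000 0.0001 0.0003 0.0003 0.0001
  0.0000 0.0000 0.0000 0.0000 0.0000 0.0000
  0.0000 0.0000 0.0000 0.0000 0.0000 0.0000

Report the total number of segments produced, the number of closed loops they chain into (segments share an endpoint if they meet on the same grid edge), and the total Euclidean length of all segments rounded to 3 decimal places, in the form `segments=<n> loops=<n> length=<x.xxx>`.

segments=8 loops=1 length=7.804

cell (1,2): code 0100 → (1.190,3.000)–(2.000,2.356)
cell (1,3): code 1100 → (1.053,4.000)–(1.190,3.000)
cell (1,4): code 1000 → (2.000,4.877)–(1.053,4.000)
cell (2,2): code 0110 → (2.000,2.356)–(3.000,2.590)
cell (2,4): code 1001 → (3.000,4.645)–(2.000,4.877)
cell (3,2): code 0010 → (3.000,2.590)–(3.394,3.000)
cell (3,3): code 0011 → (3.394,3.000)–(3.532,4.000)
cell (3,4): code 0001 → (3.532,4.000)–(3.000,4.645)
total: 8 segments, chained into 1 closed loop(s), length Σ = 7.803523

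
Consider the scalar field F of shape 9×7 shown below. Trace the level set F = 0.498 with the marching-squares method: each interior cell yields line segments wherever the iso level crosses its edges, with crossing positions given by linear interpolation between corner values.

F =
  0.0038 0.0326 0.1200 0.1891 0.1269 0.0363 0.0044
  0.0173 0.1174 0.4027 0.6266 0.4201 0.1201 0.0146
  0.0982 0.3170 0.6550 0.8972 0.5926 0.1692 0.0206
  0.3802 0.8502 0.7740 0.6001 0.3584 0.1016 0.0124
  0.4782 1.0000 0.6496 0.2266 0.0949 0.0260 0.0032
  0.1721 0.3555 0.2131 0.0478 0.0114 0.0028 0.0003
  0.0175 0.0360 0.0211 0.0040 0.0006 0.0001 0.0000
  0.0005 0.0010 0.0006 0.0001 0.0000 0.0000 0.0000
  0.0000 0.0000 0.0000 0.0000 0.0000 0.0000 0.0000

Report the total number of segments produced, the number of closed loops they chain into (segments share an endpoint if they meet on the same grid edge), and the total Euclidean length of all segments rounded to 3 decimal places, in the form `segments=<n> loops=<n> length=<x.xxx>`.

segments=16 loops=1 length=12.106

cell (0,2): code 0100 → (0.706,3.000)–(1.000,2.426)
cell (0,3): code 1000 → (1.000,3.623)–(0.706,3.000)
cell (1,1): code 0100 → (1.378,2.000)–(2.000,1.536)
cell (1,2): code 1110 → (1.000,2.426)–(1.378,2.000)
cell (1,3): code 1101 → (1.452,4.000)–(1.000,3.623)
cell (1,4): code 1000 → (2.000,4.223)–(1.452,4.000)
cell (2,0): code 0100 → (2.339,1.000)–(3.000,0.251)
cell (2,1): code 1110 → (2.000,1.536)–(2.339,1.000)
cell (2,3): code 1011 → (3.000,3.422)–(2.404,4.000)
cell (2,4): code 0001 → (2.404,4.000)–(2.000,4.223)
cell (3,0): code 0110 → (3.000,0.251)–(4.000,0.038)
cell (3,2): code 1011 → (4.000,2.358)–(3.273,3.000)
cell (3,3): code 0001 → (3.273,3.000)–(3.000,3.422)
cell (4,0): code 0010 → (4.000,0.038)–(4.779,1.000)
cell (4,1): code 0011 → (4.779,1.000)–(4.347,2.000)
cell (4,2): code 0001 → (4.347,2.000)–(4.000,2.358)
total: 16 segments, chained into 1 closed loop(s), length Σ = 12.105561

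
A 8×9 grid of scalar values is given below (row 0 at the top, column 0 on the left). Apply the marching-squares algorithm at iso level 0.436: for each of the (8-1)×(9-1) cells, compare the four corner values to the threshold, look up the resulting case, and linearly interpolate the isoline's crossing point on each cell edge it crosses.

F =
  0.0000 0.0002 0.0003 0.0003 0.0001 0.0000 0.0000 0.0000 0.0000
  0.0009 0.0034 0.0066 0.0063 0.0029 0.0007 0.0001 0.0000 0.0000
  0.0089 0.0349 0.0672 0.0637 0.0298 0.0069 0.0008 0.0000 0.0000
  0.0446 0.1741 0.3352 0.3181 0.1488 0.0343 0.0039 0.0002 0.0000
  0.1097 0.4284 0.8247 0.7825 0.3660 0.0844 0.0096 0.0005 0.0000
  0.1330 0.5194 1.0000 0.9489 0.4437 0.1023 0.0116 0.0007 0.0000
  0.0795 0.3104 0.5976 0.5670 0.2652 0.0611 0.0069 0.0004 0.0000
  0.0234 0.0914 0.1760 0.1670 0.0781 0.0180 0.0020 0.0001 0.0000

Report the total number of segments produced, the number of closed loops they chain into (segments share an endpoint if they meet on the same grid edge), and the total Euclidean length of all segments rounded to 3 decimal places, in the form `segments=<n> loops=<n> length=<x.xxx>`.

cell (3,1): code 0100 → (3.206,2.000)–(4.000,1.019)
cell (3,2): code 1100 → (3.254,3.000)–(3.206,2.000)
cell (3,3): code 1000 → (4.000,3.832)–(3.254,3.000)
cell (4,0): code 0100 → (4.084,1.000)–(5.000,0.784)
cell (4,1): code 1110 → (4.000,1.019)–(4.084,1.000)
cell (4,3): code 1101 → (4.901,4.000)–(4.000,3.832)
cell (4,4): code 1000 → (5.000,4.023)–(4.901,4.000)
cell (5,0): code 0010 → (5.000,0.784)–(5.399,1.000)
cell (5,1): code 0111 → (5.399,1.000)–(6.000,1.437)
cell (5,3): code 1011 → (6.000,3.434)–(5.043,4.000)
cell (5,4): code 0001 → (5.043,4.000)–(5.000,4.023)
cell (6,1): code 0010 → (6.000,1.437)–(6.383,2.000)
cell (6,2): code 0011 → (6.383,2.000)–(6.327,3.000)
cell (6,3): code 0001 → (6.327,3.000)–(6.000,3.434)
total: 14 segments, chained into 1 closed loop(s), length Σ = 10.009368

segments=14 loops=1 length=10.009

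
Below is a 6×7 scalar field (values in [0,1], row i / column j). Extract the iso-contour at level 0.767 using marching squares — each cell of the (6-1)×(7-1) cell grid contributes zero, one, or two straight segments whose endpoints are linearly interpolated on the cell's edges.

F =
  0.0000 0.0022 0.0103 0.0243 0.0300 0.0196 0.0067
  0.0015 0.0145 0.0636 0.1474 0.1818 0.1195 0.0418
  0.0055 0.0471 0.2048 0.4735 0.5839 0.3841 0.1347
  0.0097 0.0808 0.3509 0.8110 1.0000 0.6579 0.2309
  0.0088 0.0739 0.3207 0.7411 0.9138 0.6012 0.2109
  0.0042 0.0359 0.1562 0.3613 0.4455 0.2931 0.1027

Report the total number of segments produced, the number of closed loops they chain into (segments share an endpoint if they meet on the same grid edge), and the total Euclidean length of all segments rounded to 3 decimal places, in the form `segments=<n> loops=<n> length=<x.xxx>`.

cell (2,2): code 0100 → (2.870,3.000)–(3.000,2.904)
cell (2,3): code 1100 → (2.440,4.000)–(2.870,3.000)
cell (2,4): code 1000 → (3.000,4.681)–(2.440,4.000)
cell (3,2): code 0010 → (3.000,2.904)–(3.629,3.000)
cell (3,3): code 0111 → (3.629,3.000)–(4.000,3.150)
cell (3,4): code 1001 → (4.000,4.470)–(3.000,4.681)
cell (4,3): code 0010 → (4.000,3.150)–(4.313,4.000)
cell (4,4): code 0001 → (4.313,4.000)–(4.000,4.470)
total: 8 segments, chained into 1 closed loop(s), length Σ = 5.660929

segments=8 loops=1 length=5.661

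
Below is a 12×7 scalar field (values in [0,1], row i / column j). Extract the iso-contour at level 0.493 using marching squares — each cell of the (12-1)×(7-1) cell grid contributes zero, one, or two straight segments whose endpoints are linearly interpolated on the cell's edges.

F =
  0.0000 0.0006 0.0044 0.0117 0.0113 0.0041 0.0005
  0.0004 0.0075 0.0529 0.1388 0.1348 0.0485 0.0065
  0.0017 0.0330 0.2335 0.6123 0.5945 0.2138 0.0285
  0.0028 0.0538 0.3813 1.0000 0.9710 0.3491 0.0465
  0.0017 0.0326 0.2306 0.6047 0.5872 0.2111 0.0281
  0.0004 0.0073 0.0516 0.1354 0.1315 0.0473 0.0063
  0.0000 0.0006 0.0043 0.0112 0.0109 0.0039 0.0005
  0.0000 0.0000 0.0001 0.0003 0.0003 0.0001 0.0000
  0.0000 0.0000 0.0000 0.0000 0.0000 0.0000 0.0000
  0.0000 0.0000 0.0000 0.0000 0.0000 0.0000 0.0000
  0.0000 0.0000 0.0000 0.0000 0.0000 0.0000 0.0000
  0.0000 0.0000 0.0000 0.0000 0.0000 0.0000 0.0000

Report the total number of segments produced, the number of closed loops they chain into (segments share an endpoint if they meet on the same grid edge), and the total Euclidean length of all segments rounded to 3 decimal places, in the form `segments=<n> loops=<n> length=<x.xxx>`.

cell (1,2): code 0100 → (1.748,3.000)–(2.000,2.685)
cell (1,3): code 1100 → (1.779,4.000)–(1.748,3.000)
cell (1,4): code 1000 → (2.000,4.267)–(1.779,4.000)
cell (2,2): code 0110 → (2.000,2.685)–(3.000,2.181)
cell (2,4): code 1001 → (3.000,4.769)–(2.000,4.267)
cell (3,2): code 0110 → (3.000,2.181)–(4.000,2.701)
cell (3,4): code 1001 → (4.000,4.250)–(3.000,4.769)
cell (4,2): code 0010 → (4.000,2.701)–(4.238,3.000)
cell (4,3): code 0011 → (4.238,3.000)–(4.207,4.000)
cell (4,4): code 0001 → (4.207,4.000)–(4.000,4.250)
total: 10 segments, chained into 1 closed loop(s), length Σ = 7.949844

segments=10 loops=1 length=7.950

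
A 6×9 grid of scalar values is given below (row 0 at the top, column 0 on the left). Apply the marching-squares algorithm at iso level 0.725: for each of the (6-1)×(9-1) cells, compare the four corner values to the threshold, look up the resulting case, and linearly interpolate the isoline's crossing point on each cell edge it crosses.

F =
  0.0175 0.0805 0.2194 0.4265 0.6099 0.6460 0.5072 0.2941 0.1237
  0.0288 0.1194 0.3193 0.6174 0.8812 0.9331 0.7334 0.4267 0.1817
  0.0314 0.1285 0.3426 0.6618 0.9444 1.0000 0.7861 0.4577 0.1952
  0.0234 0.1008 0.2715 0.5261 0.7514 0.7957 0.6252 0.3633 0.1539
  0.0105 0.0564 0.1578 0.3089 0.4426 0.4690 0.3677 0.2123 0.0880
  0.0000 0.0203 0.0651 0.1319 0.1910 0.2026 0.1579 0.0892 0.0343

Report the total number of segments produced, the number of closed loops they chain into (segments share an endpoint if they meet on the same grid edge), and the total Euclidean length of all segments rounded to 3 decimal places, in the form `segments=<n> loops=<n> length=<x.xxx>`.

cell (0,3): code 0100 → (0.424,4.000)–(1.000,3.408)
cell (0,4): code 1100 → (0.275,5.000)–(0.424,4.000)
cell (0,5): code 1100 → (0.963,6.000)–(0.275,5.000)
cell (0,6): code 1000 → (1.000,6.027)–(0.963,6.000)
cell (1,3): code 0110 → (1.000,3.408)–(2.000,3.224)
cell (1,6): code 1001 → (2.000,6.186)–(1.000,6.027)
cell (2,3): code 0110 → (2.000,3.224)–(3.000,3.883)
cell (2,5): code 1011 → (3.000,5.415)–(2.380,6.000)
cell (2,6): code 0001 → (2.380,6.000)–(2.000,6.186)
cell (3,3): code 0010 → (3.000,3.883)–(3.085,4.000)
cell (3,4): code 0011 → (3.085,4.000)–(3.216,5.000)
cell (3,5): code 0001 → (3.216,5.000)–(3.000,5.415)
total: 12 segments, chained into 1 closed loop(s), length Σ = 9.220811

segments=12 loops=1 length=9.221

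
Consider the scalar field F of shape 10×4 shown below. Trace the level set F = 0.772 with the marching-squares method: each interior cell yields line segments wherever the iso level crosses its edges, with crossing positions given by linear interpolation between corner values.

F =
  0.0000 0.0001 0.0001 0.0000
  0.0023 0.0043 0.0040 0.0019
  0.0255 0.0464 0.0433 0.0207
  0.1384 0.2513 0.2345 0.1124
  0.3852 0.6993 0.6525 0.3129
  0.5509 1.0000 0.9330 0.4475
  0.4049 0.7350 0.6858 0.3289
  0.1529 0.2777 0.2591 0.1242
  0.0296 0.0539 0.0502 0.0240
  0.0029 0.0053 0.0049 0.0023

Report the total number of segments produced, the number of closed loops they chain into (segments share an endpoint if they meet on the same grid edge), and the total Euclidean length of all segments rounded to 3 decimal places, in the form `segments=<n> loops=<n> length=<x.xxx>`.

cell (4,0): code 0100 → (4.242,1.000)–(5.000,0.492)
cell (4,1): code 1100 → (4.426,2.000)–(4.242,1.000)
cell (4,2): code 1000 → (5.000,2.332)–(4.426,2.000)
cell (5,0): code 0010 → (5.000,0.492)–(5.860,1.000)
cell (5,1): code 0011 → (5.860,1.000)–(5.651,2.000)
cell (5,2): code 0001 → (5.651,2.000)–(5.000,2.332)
total: 6 segments, chained into 1 closed loop(s), length Σ = 5.343695

segments=6 loops=1 length=5.344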